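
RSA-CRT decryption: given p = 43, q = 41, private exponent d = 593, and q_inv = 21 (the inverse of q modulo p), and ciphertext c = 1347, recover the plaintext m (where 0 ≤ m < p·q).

926

d_p = d mod (p−1) = 593 mod 42 = 5; d_q = d mod (q−1) = 33.
m₁ = c^(d_p) mod p: c ≡ 14 (mod 43), and 14^5 mod 43 = 23.
m₂ = c^(d_q) mod q: c ≡ 35 (mod 41), and 35^33 mod 41 = 24.
h = q_inv·(m₁ − m₂) mod p = 21·(23 − 24) mod 43 = 22.
m = m₂ + h·q = 24 + 22·41 = 926.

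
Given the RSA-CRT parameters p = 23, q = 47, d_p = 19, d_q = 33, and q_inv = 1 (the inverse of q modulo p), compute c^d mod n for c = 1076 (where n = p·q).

m₁ = c^(d_p) mod p: c ≡ 18 (mod 23), and 18^19 mod 23 = 16.
m₂ = c^(d_q) mod q: c ≡ 42 (mod 47), and 42^33 mod 47 = 12.
h = q_inv·(m₁ − m₂) mod p = 1·(16 − 12) mod 23 = 4.
m = m₂ + h·q = 12 + 4·47 = 200.

200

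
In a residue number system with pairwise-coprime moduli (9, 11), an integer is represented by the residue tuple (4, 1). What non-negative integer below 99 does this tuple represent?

Combine the congruences pairwise.
From x ≡ 4 (mod 9) write x = 4 + 9t. Substituting into x ≡ 1 (mod 11) gives 9t ≡ 8 (mod 11), and since 9⁻¹ ≡ 5 (mod 11), t ≡ 7. Hence x ≡ 4 + 9·7 = 67 (mod 99).

67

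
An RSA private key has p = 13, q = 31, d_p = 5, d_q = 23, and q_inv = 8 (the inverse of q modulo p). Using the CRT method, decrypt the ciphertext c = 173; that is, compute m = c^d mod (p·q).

348

m₁ = c^(d_p) mod p: c ≡ 4 (mod 13), and 4^5 mod 13 = 10.
m₂ = c^(d_q) mod q: c ≡ 18 (mod 31), and 18^23 mod 31 = 7.
h = q_inv·(m₁ − m₂) mod p = 8·(10 − 7) mod 13 = 11.
m = m₂ + h·q = 7 + 11·31 = 348.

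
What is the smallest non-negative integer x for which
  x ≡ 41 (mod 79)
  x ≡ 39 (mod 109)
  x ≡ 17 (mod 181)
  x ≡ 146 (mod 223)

The moduli are pairwise coprime; N = 79·109·181·223 = 347565793.
N/79 = 4399567; 4399567 ≡ 57 (mod 79); 57·61 ≡ 1, so inverse 61.
N/109 = 3188677; 3188677 ≡ 100 (mod 109); 100·12 ≡ 1, so inverse 12.
N/181 = 1920253; 1920253 ≡ 24 (mod 181); 24·83 ≡ 1, so inverse 83.
N/223 = 1558591; 1558591 ≡ 44 (mod 223); 44·147 ≡ 1, so inverse 147.
x ≡ 41·4399567·61 + 39·3188677·12 + 17·1920253·83 + 146·1558591·147 = 48655574928.
48655574928 mod 347565793 = 343929701.

343929701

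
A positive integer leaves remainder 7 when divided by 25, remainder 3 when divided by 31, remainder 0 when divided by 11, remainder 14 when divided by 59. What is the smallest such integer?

The moduli are pairwise coprime; N = 25·31·11·59 = 502975.
N/25 = 20119; 20119 ≡ 19 (mod 25); 19·4 ≡ 1, so inverse 4.
N/31 = 16225; 16225 ≡ 12 (mod 31); 12·13 ≡ 1, so inverse 13.
N/11 = 45725; 45725 ≡ 9 (mod 11); 9·5 ≡ 1, so inverse 5.
N/59 = 8525; 8525 ≡ 29 (mod 59); 29·57 ≡ 1, so inverse 57.
k ≡ 7·20119·4 + 3·16225·13 + 0·45725·5 + 14·8525·57 = 7999057.
7999057 mod 502975 = 454432.

454432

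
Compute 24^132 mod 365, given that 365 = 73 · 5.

Mod 73: 24 ≡ 24; by Fermat, exponent reduces to 132 mod 72 = 60; 24^60 ≡ 1 (mod 73).
Mod 5: 24 ≡ 4; since 4 | 132, by Fermat 4^132 ≡ 1 (mod 5).
Combine by CRT: x ≡ 1 (mod 73), x ≡ 1 (mod 5) ⇒ x ≡ 1 (mod 365).

1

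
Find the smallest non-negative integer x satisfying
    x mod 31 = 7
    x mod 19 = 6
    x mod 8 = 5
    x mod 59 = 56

276589

The moduli are pairwise coprime; N = 31·19·8·59 = 278008.
N/31 = 8968; 8968 ≡ 9 (mod 31); 9·7 ≡ 1, so inverse 7.
N/19 = 14632; 14632 ≡ 2 (mod 19); 2·10 ≡ 1, so inverse 10.
N/8 = 34751; 34751 ≡ 7 (mod 8); 7·7 ≡ 1, so inverse 7.
N/59 = 4712; 4712 ≡ 51 (mod 59); 51·22 ≡ 1, so inverse 22.
x ≡ 7·8968·7 + 6·14632·10 + 5·34751·7 + 56·4712·22 = 8338821.
8338821 mod 278008 = 276589.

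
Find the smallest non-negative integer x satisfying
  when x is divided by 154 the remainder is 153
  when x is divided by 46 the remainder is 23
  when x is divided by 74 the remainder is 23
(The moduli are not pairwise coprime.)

gcd(154, 46) = 2 and 2 | (23 − 153), so the pair is consistent; merging gives x ≡ 2001 (mod 3542), where 3542 = lcm(154, 46).
gcd(3542, 74) = 2 and 2 | (23 − 2001), so the pair is consistent; merging gives x ≡ 125971 (mod 131054), where 131054 = lcm(3542, 74).
The solution is unique modulo lcm(154, 46, 74) = 131054.

125971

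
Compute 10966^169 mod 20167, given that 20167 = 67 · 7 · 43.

Mod 67: 10966 ≡ 45; by Fermat, exponent reduces to 169 mod 66 = 37; 45^37 ≡ 43 (mod 67).
Mod 7: 10966 ≡ 4; by Fermat, exponent reduces to 169 mod 6 = 1; 4^1 ≡ 4 (mod 7).
Mod 43: 10966 ≡ 1; by Fermat, exponent reduces to 169 mod 42 = 1; 1^1 ≡ 1 (mod 43).
Combine by CRT: x ≡ 43 (mod 67), x ≡ 4 (mod 7), x ≡ 1 (mod 43) ⇒ x ≡ 12170 (mod 20167).

12170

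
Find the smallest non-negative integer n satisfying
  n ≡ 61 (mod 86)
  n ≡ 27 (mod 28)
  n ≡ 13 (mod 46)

10639

gcd(86, 28) = 2 and 2 | (27 − 61), so the pair is consistent; merging gives n ≡ 1007 (mod 1204), where 1204 = lcm(86, 28).
gcd(1204, 46) = 2 and 2 | (13 − 1007), so the pair is consistent; merging gives n ≡ 10639 (mod 27692), where 27692 = lcm(1204, 46).
The solution is unique modulo lcm(86, 28, 46) = 27692.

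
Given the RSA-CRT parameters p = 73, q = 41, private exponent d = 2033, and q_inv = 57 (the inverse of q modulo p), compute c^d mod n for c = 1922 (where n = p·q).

2339

d_p = d mod (p−1) = 2033 mod 72 = 17; d_q = d mod (q−1) = 33.
m₁ = c^(d_p) mod p: c ≡ 24 (mod 73), and 24^17 mod 73 = 3.
m₂ = c^(d_q) mod q: c ≡ 36 (mod 41), and 36^33 mod 41 = 2.
h = q_inv·(m₁ − m₂) mod p = 57·(3 − 2) mod 73 = 57.
m = m₂ + h·q = 2 + 57·41 = 2339.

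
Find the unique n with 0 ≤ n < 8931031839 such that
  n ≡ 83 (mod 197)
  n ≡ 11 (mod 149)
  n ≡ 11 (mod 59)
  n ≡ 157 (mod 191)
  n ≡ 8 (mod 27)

654762482

The moduli are pairwise coprime; M = 197·149·59·191·27 = 8931031839.
M/197 = 45335187; 45335187 ≡ 168 (mod 197); 168·163 ≡ 1, so inverse 163.
M/149 = 59939811; 59939811 ≡ 91 (mod 149); 91·131 ≡ 1, so inverse 131.
M/59 = 151373421; 151373421 ≡ 12 (mod 59); 12·5 ≡ 1, so inverse 5.
M/191 = 46759329; 46759329 ≡ 46 (mod 191); 46·54 ≡ 1, so inverse 54.
M/27 = 330778957; 330778957 ≡ 13 (mod 27); 13·25 ≡ 1, so inverse 25.
n ≡ 83·45335187·163 + 11·59939811·131 + 11·151373421·5 + 157·46759329·54 + 8·330778957·25 = 1170619933391.
1170619933391 mod 8931031839 = 654762482.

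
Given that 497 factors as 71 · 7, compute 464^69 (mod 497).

Mod 71: 464 ≡ 38; 38^69 ≡ 43 (mod 71).
Mod 7: 464 ≡ 2; by Fermat, exponent reduces to 69 mod 6 = 3; 2^3 ≡ 1 (mod 7).
Combine by CRT: x ≡ 43 (mod 71), x ≡ 1 (mod 7) ⇒ x ≡ 43 (mod 497).

43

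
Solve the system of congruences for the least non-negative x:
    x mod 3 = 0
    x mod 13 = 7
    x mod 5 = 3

From x ≡ 0 (mod 3) write x = 0 + 3t. Substituting into x ≡ 7 (mod 13) gives 3t ≡ 7 (mod 13), and since 3⁻¹ ≡ 9 (mod 13), t ≡ 11. Hence x ≡ 0 + 3·11 = 33 (mod 39).
From x ≡ 33 (mod 39) write x = 33 + 39t. Substituting into x ≡ 3 (mod 5) gives 39t ≡ 0 (mod 5), and since 4⁻¹ ≡ 4 (mod 5), t ≡ 0. Hence x ≡ 33 + 39·0 = 33 (mod 195).

33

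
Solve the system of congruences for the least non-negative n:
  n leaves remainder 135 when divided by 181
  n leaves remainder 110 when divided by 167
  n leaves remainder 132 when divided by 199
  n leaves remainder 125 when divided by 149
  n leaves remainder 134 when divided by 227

55019917137

The moduli are pairwise coprime; M = 181·167·199·149·227 = 203451196379.
M/181 = 1124039759; 1124039759 ≡ 75 (mod 181); 75·70 ≡ 1, so inverse 70.
M/167 = 1218270637; 1218270637 ≡ 126 (mod 167); 126·57 ≡ 1, so inverse 57.
M/199 = 1022367821; 1022367821 ≡ 147 (mod 199); 147·88 ≡ 1, so inverse 88.
M/149 = 1365444271; 1365444271 ≡ 76 (mod 149); 76·100 ≡ 1, so inverse 100.
M/227 = 896260777; 896260777 ≡ 82 (mod 227); 82·36 ≡ 1, so inverse 36.
n ≡ 135·1124039759·70 + 110·1218270637·57 + 132·1022367821·88 + 125·1365444271·100 + 134·896260777·36 = 51528172601024.
51528172601024 mod 203451196379 = 55019917137.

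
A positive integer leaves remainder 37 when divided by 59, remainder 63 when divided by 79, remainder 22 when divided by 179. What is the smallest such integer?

17206

The moduli are pairwise coprime; N = 59·79·179 = 834319.
N/59 = 14141; 14141 ≡ 40 (mod 59); 40·31 ≡ 1, so inverse 31.
N/79 = 10561; 10561 ≡ 54 (mod 79); 54·60 ≡ 1, so inverse 60.
N/179 = 4661; 4661 ≡ 7 (mod 179); 7·128 ≡ 1, so inverse 128.
x ≡ 37·14141·31 + 63·10561·60 + 22·4661·128 = 69265683.
69265683 mod 834319 = 17206.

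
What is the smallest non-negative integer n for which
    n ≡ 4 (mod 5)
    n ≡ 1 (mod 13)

14

From n ≡ 4 (mod 5) write n = 4 + 5t. Substituting into n ≡ 1 (mod 13) gives 5t ≡ 10 (mod 13), and since 5⁻¹ ≡ 8 (mod 13), t ≡ 2. Hence n ≡ 4 + 5·2 = 14 (mod 65).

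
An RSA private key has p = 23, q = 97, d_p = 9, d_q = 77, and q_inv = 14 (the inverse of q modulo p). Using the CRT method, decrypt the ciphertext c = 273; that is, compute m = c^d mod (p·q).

m₁ = c^(d_p) mod p: c ≡ 20 (mod 23), and 20^9 mod 23 = 5.
m₂ = c^(d_q) mod q: c ≡ 79 (mod 97), and 79^77 mod 97 = 8.
h = q_inv·(m₁ − m₂) mod p = 14·(5 − 8) mod 23 = 4.
m = m₂ + h·q = 8 + 4·97 = 396.

396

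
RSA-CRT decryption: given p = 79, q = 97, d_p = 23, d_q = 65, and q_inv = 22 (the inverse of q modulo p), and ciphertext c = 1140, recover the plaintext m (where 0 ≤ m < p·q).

m₁ = c^(d_p) mod p: c ≡ 34 (mod 79), and 34^23 mod 79 = 68.
m₂ = c^(d_q) mod q: c ≡ 73 (mod 97), and 73^65 mod 97 = 88.
h = q_inv·(m₁ − m₂) mod p = 22·(68 − 88) mod 79 = 34.
m = m₂ + h·q = 88 + 34·97 = 3386.

3386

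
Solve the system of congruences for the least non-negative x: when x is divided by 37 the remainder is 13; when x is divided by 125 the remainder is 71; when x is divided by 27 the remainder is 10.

80821

Combine the congruences pairwise.
From x ≡ 13 (mod 37) write x = 13 + 37t. Substituting into x ≡ 71 (mod 125) gives 37t ≡ 58 (mod 125), and since 37⁻¹ ≡ 98 (mod 125), t ≡ 59. Hence x ≡ 13 + 37·59 = 2196 (mod 4625).
From x ≡ 2196 (mod 4625) write x = 2196 + 4625t. Substituting into x ≡ 10 (mod 27) gives 4625t ≡ 1 (mod 27), and since 8⁻¹ ≡ 17 (mod 27), t ≡ 17. Hence x ≡ 2196 + 4625·17 = 80821 (mod 124875).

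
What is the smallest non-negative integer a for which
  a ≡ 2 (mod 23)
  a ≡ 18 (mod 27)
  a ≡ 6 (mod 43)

Combine the congruences pairwise.
From a ≡ 2 (mod 23) write a = 2 + 23t. Substituting into a ≡ 18 (mod 27) gives 23t ≡ 16 (mod 27), and since 23⁻¹ ≡ 20 (mod 27), t ≡ 23. Hence a ≡ 2 + 23·23 = 531 (mod 621).
From a ≡ 531 (mod 621) write a = 531 + 621t. Substituting into a ≡ 6 (mod 43) gives 621t ≡ 34 (mod 43), and since 19⁻¹ ≡ 34 (mod 43), t ≡ 38. Hence a ≡ 531 + 621·38 = 24129 (mod 26703).

24129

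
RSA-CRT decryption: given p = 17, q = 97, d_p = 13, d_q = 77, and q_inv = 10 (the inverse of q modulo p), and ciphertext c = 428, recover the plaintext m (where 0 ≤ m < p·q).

m₁ = c^(d_p) mod p: c ≡ 3 (mod 17), and 3^13 mod 17 = 12.
m₂ = c^(d_q) mod q: c ≡ 40 (mod 97), and 40^77 mod 97 = 26.
h = q_inv·(m₁ − m₂) mod p = 10·(12 − 26) mod 17 = 13.
m = m₂ + h·q = 26 + 13·97 = 1287.

1287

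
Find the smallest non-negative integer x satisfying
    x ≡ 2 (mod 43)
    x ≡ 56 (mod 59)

174

Combine the congruences pairwise.
From x ≡ 2 (mod 43) write x = 2 + 43t. Substituting into x ≡ 56 (mod 59) gives 43t ≡ 54 (mod 59), and since 43⁻¹ ≡ 11 (mod 59), t ≡ 4. Hence x ≡ 2 + 43·4 = 174 (mod 2537).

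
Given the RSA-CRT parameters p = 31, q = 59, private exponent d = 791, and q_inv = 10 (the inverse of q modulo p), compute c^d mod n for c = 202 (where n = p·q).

d_p = d mod (p−1) = 791 mod 30 = 11; d_q = d mod (q−1) = 37.
m₁ = c^(d_p) mod p: c ≡ 16 (mod 31), and 16^11 mod 31 = 16.
m₂ = c^(d_q) mod q: c ≡ 25 (mod 59), and 25^37 mod 59 = 19.
h = q_inv·(m₁ − m₂) mod p = 10·(16 − 19) mod 31 = 1.
m = m₂ + h·q = 19 + 1·59 = 78.

78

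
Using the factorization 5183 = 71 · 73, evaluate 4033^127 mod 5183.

Mod 71: 4033 ≡ 57; by Fermat, exponent reduces to 127 mod 70 = 57; 57^57 ≡ 54 (mod 71).
Mod 73: 4033 ≡ 18; by Fermat, exponent reduces to 127 mod 72 = 55; 18^55 ≡ 18 (mod 73).
Combine by CRT: x ≡ 54 (mod 71), x ≡ 18 (mod 73) ⇒ x ≡ 1332 (mod 5183).

1332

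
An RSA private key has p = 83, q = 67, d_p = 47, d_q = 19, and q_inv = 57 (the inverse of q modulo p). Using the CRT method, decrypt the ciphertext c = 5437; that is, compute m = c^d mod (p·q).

m₁ = c^(d_p) mod p: c ≡ 42 (mod 83), and 42^47 mod 83 = 35.
m₂ = c^(d_q) mod q: c ≡ 10 (mod 67), and 10^19 mod 67 = 6.
h = q_inv·(m₁ − m₂) mod p = 57·(35 − 6) mod 83 = 76.
m = m₂ + h·q = 6 + 76·67 = 5098.

5098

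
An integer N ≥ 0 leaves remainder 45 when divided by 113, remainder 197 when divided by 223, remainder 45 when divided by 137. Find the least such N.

1641031

From N ≡ 45 (mod 113) write N = 45 + 113t. Substituting into N ≡ 197 (mod 223) gives 113t ≡ 152 (mod 223), and since 113⁻¹ ≡ 75 (mod 223), t ≡ 27. Hence N ≡ 45 + 113·27 = 3096 (mod 25199).
From N ≡ 3096 (mod 25199) write N = 3096 + 25199t. Substituting into N ≡ 45 (mod 137) gives 25199t ≡ 100 (mod 137), and since 128⁻¹ ≡ 76 (mod 137), t ≡ 65. Hence N ≡ 3096 + 25199·65 = 1641031 (mod 3452263).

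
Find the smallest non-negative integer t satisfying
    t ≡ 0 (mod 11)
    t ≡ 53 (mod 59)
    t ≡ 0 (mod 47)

26367

The moduli are pairwise coprime; N = 11·59·47 = 30503.
N/11 = 2773; 2773 ≡ 1 (mod 11), inverse 1.
N/59 = 517; 517 ≡ 45 (mod 59); 45·21 ≡ 1, so inverse 21.
N/47 = 649; 649 ≡ 38 (mod 47); 38·26 ≡ 1, so inverse 26.
t ≡ 0·2773·1 + 53·517·21 + 0·649·26 = 575421.
575421 mod 30503 = 26367.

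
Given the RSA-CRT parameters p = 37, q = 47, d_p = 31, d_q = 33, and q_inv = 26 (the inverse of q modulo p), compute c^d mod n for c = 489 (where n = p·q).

325

m₁ = c^(d_p) mod p: c ≡ 8 (mod 37), and 8^31 mod 37 = 29.
m₂ = c^(d_q) mod q: c ≡ 19 (mod 47), and 19^33 mod 47 = 43.
h = q_inv·(m₁ − m₂) mod p = 26·(29 − 43) mod 37 = 6.
m = m₂ + h·q = 43 + 6·47 = 325.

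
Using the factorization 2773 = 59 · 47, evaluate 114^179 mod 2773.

Mod 59: 114 ≡ 55; by Fermat, exponent reduces to 179 mod 58 = 5; 55^5 ≡ 38 (mod 59).
Mod 47: 114 ≡ 20; by Fermat, exponent reduces to 179 mod 46 = 41; 20^41 ≡ 19 (mod 47).
Combine by CRT: x ≡ 38 (mod 59), x ≡ 19 (mod 47) ⇒ x ≡ 1100 (mod 2773).

1100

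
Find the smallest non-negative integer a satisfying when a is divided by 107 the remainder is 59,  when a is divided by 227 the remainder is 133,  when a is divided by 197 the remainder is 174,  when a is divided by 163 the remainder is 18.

From a ≡ 59 (mod 107) write a = 59 + 107t. Substituting into a ≡ 133 (mod 227) gives 107t ≡ 74 (mod 227), and since 107⁻¹ ≡ 157 (mod 227), t ≡ 41. Hence a ≡ 59 + 107·41 = 4446 (mod 24289).
From a ≡ 4446 (mod 24289) write a = 4446 + 24289t. Substituting into a ≡ 174 (mod 197) gives 24289t ≡ 62 (mod 197), and since 58⁻¹ ≡ 17 (mod 197), t ≡ 69. Hence a ≡ 4446 + 24289·69 = 1680387 (mod 4784933).
From a ≡ 1680387 (mod 4784933) write a = 1680387 + 4784933t. Substituting into a ≡ 18 (mod 163) gives 4784933t ≡ 161 (mod 163), and since 68⁻¹ ≡ 12 (mod 163), t ≡ 139. Hence a ≡ 1680387 + 4784933·139 = 666786074 (mod 779944079).

666786074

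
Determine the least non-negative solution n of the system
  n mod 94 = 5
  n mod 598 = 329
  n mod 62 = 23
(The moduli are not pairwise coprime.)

54149

gcd(94, 598) = 2 and 2 | (329 − 5), so the pair is consistent; merging gives n ≡ 26043 (mod 28106), where 28106 = lcm(94, 598).
gcd(28106, 62) = 2 and 2 | (23 − 26043), so the pair is consistent; merging gives n ≡ 54149 (mod 871286), where 871286 = lcm(28106, 62).
The solution is unique modulo lcm(94, 598, 62) = 871286.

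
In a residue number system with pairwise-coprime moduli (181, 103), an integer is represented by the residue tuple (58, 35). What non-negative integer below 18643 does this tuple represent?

6936

Combine the congruences pairwise.
From x ≡ 58 (mod 181) write x = 58 + 181t. Substituting into x ≡ 35 (mod 103) gives 181t ≡ 80 (mod 103), and since 78⁻¹ ≡ 70 (mod 103), t ≡ 38. Hence x ≡ 58 + 181·38 = 6936 (mod 18643).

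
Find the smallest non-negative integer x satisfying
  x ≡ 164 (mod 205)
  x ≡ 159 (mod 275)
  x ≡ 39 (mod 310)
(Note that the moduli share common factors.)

485809

gcd(205, 275) = 5 and 5 | (159 − 164), so the pair is consistent; merging gives x ≡ 984 (mod 11275), where 11275 = lcm(205, 275).
gcd(11275, 310) = 5 and 5 | (39 − 984), so the pair is consistent; merging gives x ≡ 485809 (mod 699050), where 699050 = lcm(11275, 310).
The solution is unique modulo lcm(205, 275, 310) = 699050.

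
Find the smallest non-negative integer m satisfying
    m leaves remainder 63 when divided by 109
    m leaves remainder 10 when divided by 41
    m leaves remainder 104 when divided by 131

330224

The moduli are pairwise coprime; N = 109·41·131 = 585439.
N/109 = 5371; 5371 ≡ 30 (mod 109); 30·40 ≡ 1, so inverse 40.
N/41 = 14279; 14279 ≡ 11 (mod 41); 11·15 ≡ 1, so inverse 15.
N/131 = 4469; 4469 ≡ 15 (mod 131); 15·35 ≡ 1, so inverse 35.
m ≡ 63·5371·40 + 10·14279·15 + 104·4469·35 = 31943930.
31943930 mod 585439 = 330224.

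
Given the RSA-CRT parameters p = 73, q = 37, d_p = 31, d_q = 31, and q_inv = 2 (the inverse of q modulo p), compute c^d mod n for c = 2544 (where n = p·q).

m₁ = c^(d_p) mod p: c ≡ 62 (mod 73), and 62^31 mod 73 = 45.
m₂ = c^(d_q) mod q: c ≡ 28 (mod 37), and 28^31 mod 37 = 25.
h = q_inv·(m₁ − m₂) mod p = 2·(45 − 25) mod 73 = 40.
m = m₂ + h·q = 25 + 40·37 = 1505.

1505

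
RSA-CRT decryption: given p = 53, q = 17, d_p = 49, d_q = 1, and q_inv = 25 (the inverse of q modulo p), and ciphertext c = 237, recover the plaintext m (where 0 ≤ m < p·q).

832

m₁ = c^(d_p) mod p: c ≡ 25 (mod 53), and 25^49 mod 53 = 37.
m₂ = c^(d_q) mod q: c ≡ 16 (mod 17), and 16^1 mod 17 = 16.
h = q_inv·(m₁ − m₂) mod p = 25·(37 − 16) mod 53 = 48.
m = m₂ + h·q = 16 + 48·17 = 832.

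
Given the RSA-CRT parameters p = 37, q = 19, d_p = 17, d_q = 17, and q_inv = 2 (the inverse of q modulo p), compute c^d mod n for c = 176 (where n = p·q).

m₁ = c^(d_p) mod p: c ≡ 28 (mod 37), and 28^17 mod 37 = 4.
m₂ = c^(d_q) mod q: c ≡ 5 (mod 19), and 5^17 mod 19 = 4.
h = q_inv·(m₁ − m₂) mod p = 2·(4 − 4) mod 37 = 0.
m = m₂ + h·q = 4 + 0·19 = 4.

4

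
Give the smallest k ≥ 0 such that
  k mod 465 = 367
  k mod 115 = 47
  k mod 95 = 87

gcd(465, 115) = 5 and 5 | (47 − 367), so the pair is consistent; merging gives k ≡ 2692 (mod 10695), where 10695 = lcm(465, 115).
gcd(10695, 95) = 5 and 5 | (87 − 2692), so the pair is consistent; merging gives k ≡ 13387 (mod 203205), where 203205 = lcm(10695, 95).
The solution is unique modulo lcm(465, 115, 95) = 203205.

13387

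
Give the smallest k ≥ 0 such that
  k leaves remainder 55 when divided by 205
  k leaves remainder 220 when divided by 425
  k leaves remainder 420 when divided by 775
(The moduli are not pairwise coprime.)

222070

Combine the congruences pairwise.
gcd(205, 425) = 5 and 5 | (220 − 55), so the pair is consistent; merging gives k ≡ 12970 (mod 17425), where 17425 = lcm(205, 425).
gcd(17425, 775) = 25 and 25 | (420 − 12970), so the pair is consistent; merging gives k ≡ 222070 (mod 540175), where 540175 = lcm(17425, 775).
The solution is unique modulo lcm(205, 425, 775) = 540175.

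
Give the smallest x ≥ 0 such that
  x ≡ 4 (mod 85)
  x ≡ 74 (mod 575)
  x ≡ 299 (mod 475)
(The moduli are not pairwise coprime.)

124274

Combine the congruences pairwise.
gcd(85, 575) = 5 and 5 | (74 − 4), so the pair is consistent; merging gives x ≡ 6974 (mod 9775), where 9775 = lcm(85, 575).
gcd(9775, 475) = 25 and 25 | (299 − 6974), so the pair is consistent; merging gives x ≡ 124274 (mod 185725), where 185725 = lcm(9775, 475).
The solution is unique modulo lcm(85, 575, 475) = 185725.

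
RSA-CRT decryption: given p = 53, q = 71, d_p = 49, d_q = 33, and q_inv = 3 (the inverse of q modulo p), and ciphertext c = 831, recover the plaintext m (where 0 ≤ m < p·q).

m₁ = c^(d_p) mod p: c ≡ 36 (mod 53), and 36^49 mod 53 = 10.
m₂ = c^(d_q) mod q: c ≡ 50 (mod 71), and 50^33 mod 71 = 19.
h = q_inv·(m₁ − m₂) mod p = 3·(10 − 19) mod 53 = 26.
m = m₂ + h·q = 19 + 26·71 = 1865.

1865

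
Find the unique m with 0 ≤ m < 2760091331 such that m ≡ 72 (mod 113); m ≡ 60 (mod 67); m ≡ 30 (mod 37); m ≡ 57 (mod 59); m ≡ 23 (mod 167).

929793565

From m ≡ 72 (mod 113) write m = 72 + 113t. Substituting into m ≡ 60 (mod 67) gives 113t ≡ 55 (mod 67), and since 46⁻¹ ≡ 51 (mod 67), t ≡ 58. Hence m ≡ 72 + 113·58 = 6626 (mod 7571).
From m ≡ 6626 (mod 7571) write m = 6626 + 7571t. Substituting into m ≡ 30 (mod 37) gives 7571t ≡ 27 (mod 37), and since 23⁻¹ ≡ 29 (mod 37), t ≡ 6. Hence m ≡ 6626 + 7571·6 = 52052 (mod 280127).
From m ≡ 52052 (mod 280127) write m = 52052 + 280127t. Substituting into m ≡ 57 (mod 59) gives 280127t ≡ 43 (mod 59), and since 54⁻¹ ≡ 47 (mod 59), t ≡ 15. Hence m ≡ 52052 + 280127·15 = 4253957 (mod 16527493).
From m ≡ 4253957 (mod 16527493) write m = 4253957 + 16527493t. Substituting into m ≡ 23 (mod 167) gives 16527493t ≡ 57 (mod 167), and since 4⁻¹ ≡ 42 (mod 167), t ≡ 56. Hence m ≡ 4253957 + 16527493·56 = 929793565 (mod 2760091331).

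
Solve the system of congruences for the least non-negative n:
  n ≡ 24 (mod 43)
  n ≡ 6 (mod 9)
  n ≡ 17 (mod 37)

6603

From n ≡ 24 (mod 43) write n = 24 + 43t. Substituting into n ≡ 6 (mod 9) gives 43t ≡ 0 (mod 9), and since 7⁻¹ ≡ 4 (mod 9), t ≡ 0. Hence n ≡ 24 + 43·0 = 24 (mod 387).
From n ≡ 24 (mod 387) write n = 24 + 387t. Substituting into n ≡ 17 (mod 37) gives 387t ≡ 30 (mod 37), and since 17⁻¹ ≡ 24 (mod 37), t ≡ 17. Hence n ≡ 24 + 387·17 = 6603 (mod 14319).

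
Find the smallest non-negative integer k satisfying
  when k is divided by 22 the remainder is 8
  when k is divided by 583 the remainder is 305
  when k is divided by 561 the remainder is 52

Combine the congruences pairwise.
gcd(22, 583) = 11 and 11 | (305 − 8), so the pair is consistent; merging gives k ≡ 888 (mod 1166), where 1166 = lcm(22, 583).
gcd(1166, 561) = 11 and 11 | (52 − 888), so the pair is consistent; merging gives k ≡ 38200 (mod 59466), where 59466 = lcm(1166, 561).
The solution is unique modulo lcm(22, 583, 561) = 59466.

38200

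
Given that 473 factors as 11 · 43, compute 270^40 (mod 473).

Mod 11: 270 ≡ 6; since 10 | 40, by Fermat 6^40 ≡ 1 (mod 11).
Mod 43: 270 ≡ 12; 12^40 ≡ 23 (mod 43).
Combine by CRT: x ≡ 1 (mod 11), x ≡ 23 (mod 43) ⇒ x ≡ 23 (mod 473).

23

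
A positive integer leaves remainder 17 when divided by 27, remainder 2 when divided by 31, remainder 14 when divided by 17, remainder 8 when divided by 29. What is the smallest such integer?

288674

Combine the congruences pairwise.
From m ≡ 17 (mod 27) write m = 17 + 27t. Substituting into m ≡ 2 (mod 31) gives 27t ≡ 16 (mod 31), and since 27⁻¹ ≡ 23 (mod 31), t ≡ 27. Hence m ≡ 17 + 27·27 = 746 (mod 837).
From m ≡ 746 (mod 837) write m = 746 + 837t. Substituting into m ≡ 14 (mod 17) gives 837t ≡ 16 (mod 17), and since 4⁻¹ ≡ 13 (mod 17), t ≡ 4. Hence m ≡ 746 + 837·4 = 4094 (mod 14229).
From m ≡ 4094 (mod 14229) write m = 4094 + 14229t. Substituting into m ≡ 8 (mod 29) gives 14229t ≡ 3 (mod 29), and since 19⁻¹ ≡ 26 (mod 29), t ≡ 20. Hence m ≡ 4094 + 14229·20 = 288674 (mod 412641).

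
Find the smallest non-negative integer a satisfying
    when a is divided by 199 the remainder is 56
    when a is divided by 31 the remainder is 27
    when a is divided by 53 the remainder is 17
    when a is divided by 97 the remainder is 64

1065900

Combine the congruences pairwise.
From a ≡ 56 (mod 199) write a = 56 + 199t. Substituting into a ≡ 27 (mod 31) gives 199t ≡ 2 (mod 31), and since 13⁻¹ ≡ 12 (mod 31), t ≡ 24. Hence a ≡ 56 + 199·24 = 4832 (mod 6169).
From a ≡ 4832 (mod 6169) write a = 4832 + 6169t. Substituting into a ≡ 17 (mod 53) gives 6169t ≡ 8 (mod 53), and since 21⁻¹ ≡ 48 (mod 53), t ≡ 13. Hence a ≡ 4832 + 6169·13 = 85029 (mod 326957).
From a ≡ 85029 (mod 326957) write a = 85029 + 326957t. Substituting into a ≡ 64 (mod 97) gives 326957t ≡ 7 (mod 97), and since 67⁻¹ ≡ 42 (mod 97), t ≡ 3. Hence a ≡ 85029 + 326957·3 = 1065900 (mod 31714829).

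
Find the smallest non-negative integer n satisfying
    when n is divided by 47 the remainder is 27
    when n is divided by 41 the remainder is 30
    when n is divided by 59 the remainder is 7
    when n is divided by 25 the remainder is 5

2184305

The moduli are pairwise coprime; M = 47·41·59·25 = 2842325.
M/47 = 60475; 60475 ≡ 33 (mod 47); 33·10 ≡ 1, so inverse 10.
M/41 = 69325; 69325 ≡ 35 (mod 41); 35·34 ≡ 1, so inverse 34.
M/59 = 48175; 48175 ≡ 31 (mod 59); 31·40 ≡ 1, so inverse 40.
M/25 = 113693; 113693 ≡ 18 (mod 25); 18·7 ≡ 1, so inverse 7.
n ≡ 27·60475·10 + 30·69325·34 + 7·48175·40 + 5·113693·7 = 104508005.
104508005 mod 2842325 = 2184305.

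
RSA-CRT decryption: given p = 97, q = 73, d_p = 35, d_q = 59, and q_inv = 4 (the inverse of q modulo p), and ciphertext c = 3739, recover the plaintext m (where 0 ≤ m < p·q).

6063

m₁ = c^(d_p) mod p: c ≡ 53 (mod 97), and 53^35 mod 97 = 49.
m₂ = c^(d_q) mod q: c ≡ 16 (mod 73), and 16^59 mod 73 = 4.
h = q_inv·(m₁ − m₂) mod p = 4·(49 − 4) mod 97 = 83.
m = m₂ + h·q = 4 + 83·73 = 6063.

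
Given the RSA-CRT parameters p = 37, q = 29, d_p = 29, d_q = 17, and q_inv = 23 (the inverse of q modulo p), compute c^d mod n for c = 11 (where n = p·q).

989

m₁ = c^(d_p) mod p: c ≡ 11 (mod 37), and 11^29 mod 37 = 27.
m₂ = c^(d_q) mod q: c ≡ 11 (mod 29), and 11^17 mod 29 = 3.
h = q_inv·(m₁ − m₂) mod p = 23·(27 − 3) mod 37 = 34.
m = m₂ + h·q = 3 + 34·29 = 989.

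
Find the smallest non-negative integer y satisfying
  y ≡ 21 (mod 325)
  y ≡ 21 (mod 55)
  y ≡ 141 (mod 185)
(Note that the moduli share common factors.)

Combine the congruences pairwise.
gcd(325, 55) = 5 and 5 | (21 − 21), so the pair is consistent; merging gives y ≡ 21 (mod 3575), where 3575 = lcm(325, 55).
gcd(3575, 185) = 5 and 5 | (141 − 21), so the pair is consistent; merging gives y ≡ 7171 (mod 132275), where 132275 = lcm(3575, 185).
The solution is unique modulo lcm(325, 55, 185) = 132275.

7171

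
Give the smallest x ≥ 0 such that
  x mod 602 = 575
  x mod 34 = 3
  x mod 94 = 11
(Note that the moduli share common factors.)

28869

gcd(602, 34) = 2 and 2 | (3 − 575), so the pair is consistent; merging gives x ≡ 8401 (mod 10234), where 10234 = lcm(602, 34).
gcd(10234, 94) = 2 and 2 | (11 − 8401), so the pair is consistent; merging gives x ≡ 28869 (mod 480998), where 480998 = lcm(10234, 94).
The solution is unique modulo lcm(602, 34, 94) = 480998.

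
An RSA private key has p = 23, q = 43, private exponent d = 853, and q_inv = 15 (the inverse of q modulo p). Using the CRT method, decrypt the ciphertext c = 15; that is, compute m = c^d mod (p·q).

d_p = d mod (p−1) = 853 mod 22 = 17; d_q = d mod (q−1) = 13.
m₁ = c^(d_p) mod p: c ≡ 15 (mod 23), and 15^17 mod 23 = 10.
m₂ = c^(d_q) mod q: c ≡ 15 (mod 43), and 15^13 mod 43 = 9.
h = q_inv·(m₁ − m₂) mod p = 15·(10 − 9) mod 23 = 15.
m = m₂ + h·q = 9 + 15·43 = 654.

654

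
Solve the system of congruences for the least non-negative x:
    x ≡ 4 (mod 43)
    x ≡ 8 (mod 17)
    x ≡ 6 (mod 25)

From x ≡ 4 (mod 43) write x = 4 + 43t. Substituting into x ≡ 8 (mod 17) gives 43t ≡ 4 (mod 17), and since 9⁻¹ ≡ 2 (mod 17), t ≡ 8. Hence x ≡ 4 + 43·8 = 348 (mod 731).
From x ≡ 348 (mod 731) write x = 348 + 731t. Substituting into x ≡ 6 (mod 25) gives 731t ≡ 8 (mod 25), and since 6⁻¹ ≡ 21 (mod 25), t ≡ 18. Hence x ≡ 348 + 731·18 = 13506 (mod 18275).

13506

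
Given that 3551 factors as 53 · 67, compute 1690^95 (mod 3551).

1402

Mod 53: 1690 ≡ 47; by Fermat, exponent reduces to 95 mod 52 = 43; 47^43 ≡ 24 (mod 53).
Mod 67: 1690 ≡ 15; by Fermat, exponent reduces to 95 mod 66 = 29; 15^29 ≡ 62 (mod 67).
Combine by CRT: x ≡ 24 (mod 53), x ≡ 62 (mod 67) ⇒ x ≡ 1402 (mod 3551).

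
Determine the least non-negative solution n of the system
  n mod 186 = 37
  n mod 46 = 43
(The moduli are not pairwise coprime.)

595

Combine the congruences pairwise.
gcd(186, 46) = 2 and 2 | (43 − 37), so the pair is consistent; merging gives n ≡ 595 (mod 4278), where 4278 = lcm(186, 46).
The solution is unique modulo lcm(186, 46) = 4278.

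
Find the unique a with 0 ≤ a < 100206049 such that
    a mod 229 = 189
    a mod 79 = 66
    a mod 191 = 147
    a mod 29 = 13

The moduli are pairwise coprime; N = 229·79·191·29 = 100206049.
N/229 = 437581; 437581 ≡ 191 (mod 229); 191·6 ≡ 1, so inverse 6.
N/79 = 1268431; 1268431 ≡ 7 (mod 79); 7·34 ≡ 1, so inverse 34.
N/191 = 524639; 524639 ≡ 153 (mod 191); 153·5 ≡ 1, so inverse 5.
N/29 = 3455381; 3455381 ≡ 2 (mod 29); 2·15 ≡ 1, so inverse 15.
a ≡ 189·437581·6 + 66·1268431·34 + 147·524639·5 + 13·3455381·15 = 4401984978.
4401984978 mod 100206049 = 93124871.

93124871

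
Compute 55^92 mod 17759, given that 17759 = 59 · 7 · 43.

Mod 59: 55 ≡ 55; by Fermat, exponent reduces to 92 mod 58 = 34; 55^34 ≡ 21 (mod 59).
Mod 7: 55 ≡ 6; by Fermat, exponent reduces to 92 mod 6 = 2; 6^2 ≡ 1 (mod 7).
Mod 43: 55 ≡ 12; by Fermat, exponent reduces to 92 mod 42 = 8; 12^8 ≡ 14 (mod 43).
Combine by CRT: x ≡ 21 (mod 59), x ≡ 1 (mod 7), x ≡ 14 (mod 43) ⇒ x ≡ 16010 (mod 17759).

16010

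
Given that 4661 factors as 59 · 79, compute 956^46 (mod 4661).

Mod 59: 956 ≡ 12; 12^46 ≡ 41 (mod 59).
Mod 79: 956 ≡ 8; 8^46 ≡ 18 (mod 79).
Combine by CRT: x ≡ 41 (mod 59), x ≡ 18 (mod 79) ⇒ x ≡ 808 (mod 4661).

808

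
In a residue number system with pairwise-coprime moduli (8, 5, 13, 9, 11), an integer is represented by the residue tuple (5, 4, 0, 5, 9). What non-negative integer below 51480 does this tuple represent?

7709

Combine the congruences pairwise.
From x ≡ 5 (mod 8) write x = 5 + 8t. Substituting into x ≡ 4 (mod 5) gives 8t ≡ 4 (mod 5), and since 3⁻¹ ≡ 2 (mod 5), t ≡ 3. Hence x ≡ 5 + 8·3 = 29 (mod 40).
From x ≡ 29 (mod 40) write x = 29 + 40t. Substituting into x ≡ 0 (mod 13) gives 40t ≡ 10 (mod 13), and since 1⁻¹ ≡ 1 (mod 13), t ≡ 10. Hence x ≡ 29 + 40·10 = 429 (mod 520).
From x ≡ 429 (mod 520) write x = 429 + 520t. Substituting into x ≡ 5 (mod 9) gives 520t ≡ 8 (mod 9), and since 7⁻¹ ≡ 4 (mod 9), t ≡ 5. Hence x ≡ 429 + 520·5 = 3029 (mod 4680).
From x ≡ 3029 (mod 4680) write x = 3029 + 4680t. Substituting into x ≡ 9 (mod 11) gives 4680t ≡ 5 (mod 11), and since 5⁻¹ ≡ 9 (mod 11), t ≡ 1. Hence x ≡ 3029 + 4680·1 = 7709 (mod 51480).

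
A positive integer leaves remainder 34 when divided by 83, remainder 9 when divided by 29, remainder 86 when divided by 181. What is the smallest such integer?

223802

The moduli are pairwise coprime; N = 83·29·181 = 435667.
N/83 = 5249; 5249 ≡ 20 (mod 83); 20·54 ≡ 1, so inverse 54.
N/29 = 15023; 15023 ≡ 1 (mod 29), inverse 1.
N/181 = 2407; 2407 ≡ 54 (mod 181); 54·57 ≡ 1, so inverse 57.
m ≡ 34·5249·54 + 9·15023·1 + 86·2407·57 = 21571485.
21571485 mod 435667 = 223802.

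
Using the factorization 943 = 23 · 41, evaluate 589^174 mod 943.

Mod 23: 589 ≡ 14; by Fermat, exponent reduces to 174 mod 22 = 20; 14^20 ≡ 2 (mod 23).
Mod 41: 589 ≡ 15; by Fermat, exponent reduces to 174 mod 40 = 14; 15^14 ≡ 8 (mod 41).
Combine by CRT: x ≡ 2 (mod 23), x ≡ 8 (mod 41) ⇒ x ≡ 623 (mod 943).

623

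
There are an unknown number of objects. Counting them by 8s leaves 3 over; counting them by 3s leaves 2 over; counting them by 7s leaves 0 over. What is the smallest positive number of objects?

From N ≡ 3 (mod 8) write N = 3 + 8t. Substituting into N ≡ 2 (mod 3) gives 8t ≡ 2 (mod 3), and since 2⁻¹ ≡ 2 (mod 3), t ≡ 1. Hence N ≡ 3 + 8·1 = 11 (mod 24).
From N ≡ 11 (mod 24) write N = 11 + 24t. Substituting into N ≡ 0 (mod 7) gives 24t ≡ 3 (mod 7), and since 3⁻¹ ≡ 5 (mod 7), t ≡ 1. Hence N ≡ 11 + 24·1 = 35 (mod 168).

35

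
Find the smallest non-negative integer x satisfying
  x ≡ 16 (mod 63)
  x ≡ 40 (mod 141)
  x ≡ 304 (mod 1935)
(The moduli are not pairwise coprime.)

Combine the congruences pairwise.
gcd(63, 141) = 3 and 3 | (40 − 16), so the pair is consistent; merging gives x ≡ 1591 (mod 2961), where 2961 = lcm(63, 141).
gcd(2961, 1935) = 9 and 9 | (304 − 1591), so the pair is consistent; merging gives x ≡ 573064 (mod 636615), where 636615 = lcm(2961, 1935).
The solution is unique modulo lcm(63, 141, 1935) = 636615.

573064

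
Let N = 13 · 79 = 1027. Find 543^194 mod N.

87

Mod 13: 543 ≡ 10; by Fermat, exponent reduces to 194 mod 12 = 2; 10^2 ≡ 9 (mod 13).
Mod 79: 543 ≡ 69; by Fermat, exponent reduces to 194 mod 78 = 38; 69^38 ≡ 8 (mod 79).
Combine by CRT: x ≡ 9 (mod 13), x ≡ 8 (mod 79) ⇒ x ≡ 87 (mod 1027).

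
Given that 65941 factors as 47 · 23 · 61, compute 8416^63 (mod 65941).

Mod 47: 8416 ≡ 3; by Fermat, exponent reduces to 63 mod 46 = 17; 3^17 ≡ 2 (mod 47).
Mod 23: 8416 ≡ 21; by Fermat, exponent reduces to 63 mod 22 = 19; 21^19 ≡ 20 (mod 23).
Mod 61: 8416 ≡ 59; by Fermat, exponent reduces to 63 mod 60 = 3; 59^3 ≡ 53 (mod 61).
Combine by CRT: x ≡ 2 (mod 47), x ≡ 20 (mod 23), x ≡ 53 (mod 61) ⇒ x ≡ 39764 (mod 65941).

39764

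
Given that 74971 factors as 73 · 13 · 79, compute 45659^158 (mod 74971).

Mod 73: 45659 ≡ 34; by Fermat, exponent reduces to 158 mod 72 = 14; 34^14 ≡ 23 (mod 73).
Mod 13: 45659 ≡ 3; by Fermat, exponent reduces to 158 mod 12 = 2; 3^2 ≡ 9 (mod 13).
Mod 79: 45659 ≡ 76; by Fermat, exponent reduces to 158 mod 78 = 2; 76^2 ≡ 9 (mod 79).
Combine by CRT: x ≡ 23 (mod 73), x ≡ 9 (mod 13), x ≡ 9 (mod 79) ⇒ x ≡ 32873 (mod 74971).

32873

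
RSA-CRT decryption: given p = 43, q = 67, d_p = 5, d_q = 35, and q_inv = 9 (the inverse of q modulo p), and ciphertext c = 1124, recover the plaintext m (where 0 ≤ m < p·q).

m₁ = c^(d_p) mod p: c ≡ 6 (mod 43), and 6^5 mod 43 = 36.
m₂ = c^(d_q) mod q: c ≡ 52 (mod 67), and 52^35 mod 67 = 43.
h = q_inv·(m₁ − m₂) mod p = 9·(36 − 43) mod 43 = 23.
m = m₂ + h·q = 43 + 23·67 = 1584.

1584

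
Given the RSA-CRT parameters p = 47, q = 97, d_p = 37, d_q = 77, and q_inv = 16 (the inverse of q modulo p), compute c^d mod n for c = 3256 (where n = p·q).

m₁ = c^(d_p) mod p: c ≡ 13 (mod 47), and 13^37 mod 47 = 30.
m₂ = c^(d_q) mod q: c ≡ 55 (mod 97), and 55^77 mod 97 = 63.
h = q_inv·(m₁ − m₂) mod p = 16·(30 − 63) mod 47 = 36.
m = m₂ + h·q = 63 + 36·97 = 3555.

3555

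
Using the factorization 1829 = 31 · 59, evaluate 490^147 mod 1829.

Mod 31: 490 ≡ 25; by Fermat, exponent reduces to 147 mod 30 = 27; 25^27 ≡ 1 (mod 31).
Mod 59: 490 ≡ 18; by Fermat, exponent reduces to 147 mod 58 = 31; 18^31 ≡ 30 (mod 59).
Combine by CRT: x ≡ 1 (mod 31), x ≡ 30 (mod 59) ⇒ x ≡ 1210 (mod 1829).

1210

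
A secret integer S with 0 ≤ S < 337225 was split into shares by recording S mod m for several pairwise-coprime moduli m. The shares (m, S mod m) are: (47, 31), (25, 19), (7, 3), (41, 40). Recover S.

The moduli are pairwise coprime; N = 47·25·7·41 = 337225.
N/47 = 7175; 7175 ≡ 31 (mod 47); 31·44 ≡ 1, so inverse 44.
N/25 = 13489; 13489 ≡ 14 (mod 25); 14·9 ≡ 1, so inverse 9.
N/7 = 48175; 48175 ≡ 1 (mod 7), inverse 1.
N/41 = 8225; 8225 ≡ 25 (mod 41); 25·23 ≡ 1, so inverse 23.
S ≡ 31·7175·44 + 19·13489·9 + 3·48175·1 + 40·8225·23 = 19804844.
19804844 mod 337225 = 245794.

245794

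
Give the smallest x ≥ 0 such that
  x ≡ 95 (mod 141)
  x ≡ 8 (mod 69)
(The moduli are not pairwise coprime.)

2492

gcd(141, 69) = 3 and 3 | (8 − 95), so the pair is consistent; merging gives x ≡ 2492 (mod 3243), where 3243 = lcm(141, 69).
The solution is unique modulo lcm(141, 69) = 3243.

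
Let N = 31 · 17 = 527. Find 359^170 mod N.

242

Mod 31: 359 ≡ 18; by Fermat, exponent reduces to 170 mod 30 = 20; 18^20 ≡ 25 (mod 31).
Mod 17: 359 ≡ 2; by Fermat, exponent reduces to 170 mod 16 = 10; 2^10 ≡ 4 (mod 17).
Combine by CRT: x ≡ 25 (mod 31), x ≡ 4 (mod 17) ⇒ x ≡ 242 (mod 527).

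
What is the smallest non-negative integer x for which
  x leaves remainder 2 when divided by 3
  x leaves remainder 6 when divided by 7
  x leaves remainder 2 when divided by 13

The moduli are pairwise coprime; N = 3·7·13 = 273.
N/3 = 91; 91 ≡ 1 (mod 3), inverse 1.
N/7 = 39; 39 ≡ 4 (mod 7); 4·2 ≡ 1, so inverse 2.
N/13 = 21; 21 ≡ 8 (mod 13); 8·5 ≡ 1, so inverse 5.
x ≡ 2·91·1 + 6·39·2 + 2·21·5 = 860.
860 mod 273 = 41.

41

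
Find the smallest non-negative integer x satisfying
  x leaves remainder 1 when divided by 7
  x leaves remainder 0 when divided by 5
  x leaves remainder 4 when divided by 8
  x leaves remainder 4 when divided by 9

The moduli are pairwise coprime; N = 7·5·8·9 = 2520.
N/7 = 360; 360 ≡ 3 (mod 7); 3·5 ≡ 1, so inverse 5.
N/5 = 504; 504 ≡ 4 (mod 5); 4·4 ≡ 1, so inverse 4.
N/8 = 315; 315 ≡ 3 (mod 8); 3·3 ≡ 1, so inverse 3.
N/9 = 280; 280 ≡ 1 (mod 9), inverse 1.
x ≡ 1·360·5 + 0·504·4 + 4·315·3 + 4·280·1 = 6700.
6700 mod 2520 = 1660.

1660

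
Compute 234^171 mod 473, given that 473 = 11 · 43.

Mod 11: 234 ≡ 3; by Fermat, exponent reduces to 171 mod 10 = 1; 3^1 ≡ 3 (mod 11).
Mod 43: 234 ≡ 19; by Fermat, exponent reduces to 171 mod 42 = 3; 19^3 ≡ 22 (mod 43).
Combine by CRT: x ≡ 3 (mod 11), x ≡ 22 (mod 43) ⇒ x ≡ 366 (mod 473).

366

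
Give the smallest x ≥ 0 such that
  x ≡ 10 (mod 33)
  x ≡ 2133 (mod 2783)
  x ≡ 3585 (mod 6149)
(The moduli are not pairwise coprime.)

gcd(33, 2783) = 11 and 11 | (2133 − 10), so the pair is consistent; merging gives x ≡ 7699 (mod 8349), where 8349 = lcm(33, 2783).
gcd(8349, 6149) = 11 and 11 | (3585 − 7699), so the pair is consistent; merging gives x ≡ 4332481 (mod 4667091), where 4667091 = lcm(8349, 6149).
The solution is unique modulo lcm(33, 2783, 6149) = 4667091.

4332481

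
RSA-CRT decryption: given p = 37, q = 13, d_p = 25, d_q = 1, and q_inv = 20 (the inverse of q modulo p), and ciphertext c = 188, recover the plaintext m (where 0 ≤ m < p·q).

448

m₁ = c^(d_p) mod p: c ≡ 3 (mod 37), and 3^25 mod 37 = 4.
m₂ = c^(d_q) mod q: c ≡ 6 (mod 13), and 6^1 mod 13 = 6.
h = q_inv·(m₁ − m₂) mod p = 20·(4 − 6) mod 37 = 34.
m = m₂ + h·q = 6 + 34·13 = 448.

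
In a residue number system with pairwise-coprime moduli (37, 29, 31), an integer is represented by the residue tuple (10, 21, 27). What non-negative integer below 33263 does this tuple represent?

15217

The moduli are pairwise coprime; N = 37·29·31 = 33263.
N/37 = 899; 899 ≡ 11 (mod 37); 11·27 ≡ 1, so inverse 27.
N/29 = 1147; 1147 ≡ 16 (mod 29); 16·20 ≡ 1, so inverse 20.
N/31 = 1073; 1073 ≡ 19 (mod 31); 19·18 ≡ 1, so inverse 18.
x ≡ 10·899·27 + 21·1147·20 + 27·1073·18 = 1245948.
1245948 mod 33263 = 15217.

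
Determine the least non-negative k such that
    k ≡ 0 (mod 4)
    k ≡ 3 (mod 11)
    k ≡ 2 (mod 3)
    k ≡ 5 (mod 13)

Combine the congruences pairwise.
From k ≡ 0 (mod 4) write k = 0 + 4t. Substituting into k ≡ 3 (mod 11) gives 4t ≡ 3 (mod 11), and since 4⁻¹ ≡ 3 (mod 11), t ≡ 9. Hence k ≡ 0 + 4·9 = 36 (mod 44).
From k ≡ 36 (mod 44) write k = 36 + 44t. Substituting into k ≡ 2 (mod 3) gives 44t ≡ 2 (mod 3), and since 2⁻¹ ≡ 2 (mod 3), t ≡ 1. Hence k ≡ 36 + 44·1 = 80 (mod 132).
From k ≡ 80 (mod 132) write k = 80 + 132t. Substituting into k ≡ 5 (mod 13) gives 132t ≡ 3 (mod 13), and since 2⁻¹ ≡ 7 (mod 13), t ≡ 8. Hence k ≡ 80 + 132·8 = 1136 (mod 1716).

1136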